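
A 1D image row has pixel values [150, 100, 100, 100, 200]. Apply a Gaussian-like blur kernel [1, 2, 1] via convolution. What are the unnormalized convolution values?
Convolve image row [150, 100, 100, 100, 200] with kernel [1, 2, 1]: y[0] = 150×1 = 150; y[1] = 150×2 + 100×1 = 400; y[2] = 150×1 + 100×2 + 100×1 = 450; y[3] = 100×1 + 100×2 + 100×1 = 400; y[4] = 100×1 + 100×2 + 200×1 = 500; y[5] = 100×1 + 200×2 = 500; y[6] = 200×1 = 200 → [150, 400, 450, 400, 500, 500, 200]. Normalization factor = sum(kernel) = 4.

[150, 400, 450, 400, 500, 500, 200]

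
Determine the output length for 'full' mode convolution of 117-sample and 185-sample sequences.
Linear/full convolution length: m + n - 1 = 117 + 185 - 1 = 301

301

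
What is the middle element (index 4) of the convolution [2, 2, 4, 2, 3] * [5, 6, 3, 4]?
Use y[k] = Σ_i a[i]·b[k-i] at k=4. y[4] = 2×4 + 4×3 + 2×6 + 3×5 = 47

47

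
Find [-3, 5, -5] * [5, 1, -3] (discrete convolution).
y[0] = -3×5 = -15; y[1] = -3×1 + 5×5 = 22; y[2] = -3×-3 + 5×1 + -5×5 = -11; y[3] = 5×-3 + -5×1 = -20; y[4] = -5×-3 = 15

[-15, 22, -11, -20, 15]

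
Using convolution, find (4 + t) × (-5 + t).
Ascending coefficients: a = [4, 1], b = [-5, 1]. c[0] = 4×-5 = -20; c[1] = 4×1 + 1×-5 = -1; c[2] = 1×1 = 1. Result coefficients: [-20, -1, 1] → -20 - t + t^2

-20 - t + t^2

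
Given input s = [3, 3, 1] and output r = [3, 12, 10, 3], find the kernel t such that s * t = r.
Output length 4 = len(s) + len(t) - 1 ⇒ len(t) = 2. Solve t forward using t[k] = (r[k] - Σ_{i≥1} s[i]·t[k-i]) / s[0]: t[0] = r[0] / s[0] = 3 / 3 = 1; t[1] = (r[1] - 3×1) / s[0] = (12 - 3×1) / 3 = 3. So t = [1, 3]. Forward-check [3, 3, 1] * [1, 3]: r[0] = 3×1 = 3; r[1] = 3×3 + 3×1 = 12; r[2] = 3×3 + 1×1 = 10; r[3] = 1×3 = 3 → [3, 12, 10, 3] ✓

[1, 3]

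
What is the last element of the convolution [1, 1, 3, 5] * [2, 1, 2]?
Use y[k] = Σ_i a[i]·b[k-i] at k=5. y[5] = 5×2 = 10

10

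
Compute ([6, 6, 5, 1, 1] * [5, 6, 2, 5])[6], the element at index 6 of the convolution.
Use y[k] = Σ_i a[i]·b[k-i] at k=6. y[6] = 1×5 + 1×2 = 7

7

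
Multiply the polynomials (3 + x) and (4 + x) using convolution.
Ascending coefficients: a = [3, 1], b = [4, 1]. c[0] = 3×4 = 12; c[1] = 3×1 + 1×4 = 7; c[2] = 1×1 = 1. Result coefficients: [12, 7, 1] → 12 + 7x + x^2

12 + 7x + x^2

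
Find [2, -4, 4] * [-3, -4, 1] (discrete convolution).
y[0] = 2×-3 = -6; y[1] = 2×-4 + -4×-3 = 4; y[2] = 2×1 + -4×-4 + 4×-3 = 6; y[3] = -4×1 + 4×-4 = -20; y[4] = 4×1 = 4

[-6, 4, 6, -20, 4]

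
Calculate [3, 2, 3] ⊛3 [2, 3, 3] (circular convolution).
Use y[k] = Σ_j x[j]·h[(k-j) mod 3]. y[0] = 3×2 + 2×3 + 3×3 = 21; y[1] = 3×3 + 2×2 + 3×3 = 22; y[2] = 3×3 + 2×3 + 3×2 = 21. Result: [21, 22, 21]

[21, 22, 21]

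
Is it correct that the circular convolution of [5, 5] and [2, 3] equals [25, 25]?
Recompute circular convolution of [5, 5] and [2, 3]: y[0] = 5×2 + 5×3 = 25; y[1] = 5×3 + 5×2 = 25 → [25, 25]. Given [25, 25] matches, so answer: Yes

Yes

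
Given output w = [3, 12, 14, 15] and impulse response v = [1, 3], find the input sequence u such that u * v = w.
Deconvolve w=[3, 12, 14, 15] by v=[1, 3]. Since v[0]=1, solve forward: u[0] = w[0] / 1 = 3; u[1] = (w[1] - 3×3) / 1 = 3; u[2] = (w[2] - 3×3) / 1 = 5. So u = [3, 3, 5]. Check by forward convolution: w[0] = 3×1 = 3; w[1] = 3×3 + 3×1 = 12; w[2] = 3×3 + 5×1 = 14; w[3] = 5×3 = 15

[3, 3, 5]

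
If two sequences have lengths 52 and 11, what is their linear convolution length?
Linear/full convolution length: m + n - 1 = 52 + 11 - 1 = 62

62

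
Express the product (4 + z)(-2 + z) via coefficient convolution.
Ascending coefficients: a = [4, 1], b = [-2, 1]. c[0] = 4×-2 = -8; c[1] = 4×1 + 1×-2 = 2; c[2] = 1×1 = 1. Result coefficients: [-8, 2, 1] → -8 + 2z + z^2

-8 + 2z + z^2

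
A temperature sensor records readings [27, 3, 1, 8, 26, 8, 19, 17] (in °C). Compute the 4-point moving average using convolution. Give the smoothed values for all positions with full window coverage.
4-point moving average kernel = [1, 1, 1, 1]. Apply in 'valid' mode (full window coverage): avg[0] = (27 + 3 + 1 + 8) / 4 = 9.75; avg[1] = (3 + 1 + 8 + 26) / 4 = 9.5; avg[2] = (1 + 8 + 26 + 8) / 4 = 10.75; avg[3] = (8 + 26 + 8 + 19) / 4 = 15.25; avg[4] = (26 + 8 + 19 + 17) / 4 = 17.5. Smoothed values: [9.75, 9.5, 10.75, 15.25, 17.5]

[9.75, 9.5, 10.75, 15.25, 17.5]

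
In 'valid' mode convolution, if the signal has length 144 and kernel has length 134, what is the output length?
'Valid' mode counts only positions where the kernel fully overlaps the signal: m - n + 1 = 144 - 134 + 1 = 11

11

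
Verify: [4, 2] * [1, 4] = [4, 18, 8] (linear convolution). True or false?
Recompute linear convolution of [4, 2] and [1, 4]: y[0] = 4×1 = 4; y[1] = 4×4 + 2×1 = 18; y[2] = 2×4 = 8 → [4, 18, 8]. Given [4, 18, 8] matches, so answer: Yes

Yes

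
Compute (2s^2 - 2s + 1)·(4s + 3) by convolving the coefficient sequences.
Ascending coefficients: a = [1, -2, 2], b = [3, 4]. c[0] = 1×3 = 3; c[1] = 1×4 + -2×3 = -2; c[2] = -2×4 + 2×3 = -2; c[3] = 2×4 = 8. Result coefficients: [3, -2, -2, 8] → 8s^3 - 2s^2 - 2s + 3

8s^3 - 2s^2 - 2s + 3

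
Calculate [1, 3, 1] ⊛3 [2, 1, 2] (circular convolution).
Use y[k] = Σ_j f[j]·g[(k-j) mod 3]. y[0] = 1×2 + 3×2 + 1×1 = 9; y[1] = 1×1 + 3×2 + 1×2 = 9; y[2] = 1×2 + 3×1 + 1×2 = 7. Result: [9, 9, 7]

[9, 9, 7]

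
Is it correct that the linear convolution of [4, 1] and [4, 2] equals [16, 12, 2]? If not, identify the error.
Recompute linear convolution of [4, 1] and [4, 2]: y[0] = 4×4 = 16; y[1] = 4×2 + 1×4 = 12; y[2] = 1×2 = 2 → [16, 12, 2]. Given [16, 12, 2] matches, so answer: Yes

Yes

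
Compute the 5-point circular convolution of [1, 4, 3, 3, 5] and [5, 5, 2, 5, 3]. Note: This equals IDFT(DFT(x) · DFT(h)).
Either evaluate y[k] = Σ_j x[j]·h[(k-j) mod 5] directly, or use IDFT(DFT(x) · DFT(h)). y[0] = 1×5 + 4×3 + 3×5 + 3×2 + 5×5 = 63; y[1] = 1×5 + 4×5 + 3×3 + 3×5 + 5×2 = 59; y[2] = 1×2 + 4×5 + 3×5 + 3×3 + 5×5 = 71; y[3] = 1×5 + 4×2 + 3×5 + 3×5 + 5×3 = 58; y[4] = 1×3 + 4×5 + 3×2 + 3×5 + 5×5 = 69. Result: [63, 59, 71, 58, 69]

[63, 59, 71, 58, 69]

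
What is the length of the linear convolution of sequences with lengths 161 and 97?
Linear/full convolution length: m + n - 1 = 161 + 97 - 1 = 257

257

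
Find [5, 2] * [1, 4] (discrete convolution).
y[0] = 5×1 = 5; y[1] = 5×4 + 2×1 = 22; y[2] = 2×4 = 8

[5, 22, 8]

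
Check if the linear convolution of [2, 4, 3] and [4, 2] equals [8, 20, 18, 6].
Recompute linear convolution of [2, 4, 3] and [4, 2]: y[0] = 2×4 = 8; y[1] = 2×2 + 4×4 = 20; y[2] = 4×2 + 3×4 = 20; y[3] = 3×2 = 6 → [8, 20, 20, 6]. Compare to given [8, 20, 18, 6]: they differ at index 2: given 18, correct 20, so answer: No

No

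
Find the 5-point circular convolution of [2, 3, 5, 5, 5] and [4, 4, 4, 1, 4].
Use y[k] = Σ_j u[j]·v[(k-j) mod 5]. y[0] = 2×4 + 3×4 + 5×1 + 5×4 + 5×4 = 65; y[1] = 2×4 + 3×4 + 5×4 + 5×1 + 5×4 = 65; y[2] = 2×4 + 3×4 + 5×4 + 5×4 + 5×1 = 65; y[3] = 2×1 + 3×4 + 5×4 + 5×4 + 5×4 = 74; y[4] = 2×4 + 3×1 + 5×4 + 5×4 + 5×4 = 71. Result: [65, 65, 65, 74, 71]

[65, 65, 65, 74, 71]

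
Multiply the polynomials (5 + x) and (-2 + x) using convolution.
Ascending coefficients: a = [5, 1], b = [-2, 1]. c[0] = 5×-2 = -10; c[1] = 5×1 + 1×-2 = 3; c[2] = 1×1 = 1. Result coefficients: [-10, 3, 1] → -10 + 3x + x^2

-10 + 3x + x^2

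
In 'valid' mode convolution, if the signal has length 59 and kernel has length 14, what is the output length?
'Valid' mode counts only positions where the kernel fully overlaps the signal: m - n + 1 = 59 - 14 + 1 = 46

46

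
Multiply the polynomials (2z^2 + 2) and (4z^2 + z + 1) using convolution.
Ascending coefficients: a = [2, 0, 2], b = [1, 1, 4]. c[0] = 2×1 = 2; c[1] = 2×1 + 0×1 = 2; c[2] = 2×4 + 0×1 + 2×1 = 10; c[3] = 0×4 + 2×1 = 2; c[4] = 2×4 = 8. Result coefficients: [2, 2, 10, 2, 8] → 8z^4 + 2z^3 + 10z^2 + 2z + 2

8z^4 + 2z^3 + 10z^2 + 2z + 2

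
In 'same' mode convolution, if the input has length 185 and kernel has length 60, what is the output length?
'Same' mode returns an output with the same length as the input: 185

185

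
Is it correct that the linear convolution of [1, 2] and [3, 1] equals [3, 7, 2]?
Recompute linear convolution of [1, 2] and [3, 1]: y[0] = 1×3 = 3; y[1] = 1×1 + 2×3 = 7; y[2] = 2×1 = 2 → [3, 7, 2]. Given [3, 7, 2] matches, so answer: Yes

Yes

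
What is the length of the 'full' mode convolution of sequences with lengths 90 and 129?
Linear/full convolution length: m + n - 1 = 90 + 129 - 1 = 218

218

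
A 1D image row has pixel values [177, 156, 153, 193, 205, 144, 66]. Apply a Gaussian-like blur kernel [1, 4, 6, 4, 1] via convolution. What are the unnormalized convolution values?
Convolve image row [177, 156, 153, 193, 205, 144, 66] with kernel [1, 4, 6, 4, 1]: y[0] = 177×1 = 177; y[1] = 177×4 + 156×1 = 864; y[2] = 177×6 + 156×4 + 153×1 = 1839; y[3] = 177×4 + 156×6 + 153×4 + 193×1 = 2449; y[4] = 177×1 + 156×4 + 153×6 + 193×4 + 205×1 = 2696; y[5] = 156×1 + 153×4 + 193×6 + 205×4 + 144×1 = 2890; y[6] = 153×1 + 193×4 + 205×6 + 144×4 + 66×1 = 2797; y[7] = 193×1 + 205×4 + 144×6 + 66×4 = 2141; y[8] = 205×1 + 144×4 + 66×6 = 1177; y[9] = 144×1 + 66×4 = 408; y[10] = 66×1 = 66 → [177, 864, 1839, 2449, 2696, 2890, 2797, 2141, 1177, 408, 66]. Normalization factor = sum(kernel) = 16.

[177, 864, 1839, 2449, 2696, 2890, 2797, 2141, 1177, 408, 66]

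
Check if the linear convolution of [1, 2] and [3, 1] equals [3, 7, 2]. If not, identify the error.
Recompute linear convolution of [1, 2] and [3, 1]: y[0] = 1×3 = 3; y[1] = 1×1 + 2×3 = 7; y[2] = 2×1 = 2 → [3, 7, 2]. Given [3, 7, 2] matches, so answer: Yes

Yes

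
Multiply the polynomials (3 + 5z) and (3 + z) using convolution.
Ascending coefficients: a = [3, 5], b = [3, 1]. c[0] = 3×3 = 9; c[1] = 3×1 + 5×3 = 18; c[2] = 5×1 = 5. Result coefficients: [9, 18, 5] → 9 + 18z + 5z^2

9 + 18z + 5z^2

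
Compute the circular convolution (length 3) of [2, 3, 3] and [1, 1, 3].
Use y[k] = Σ_j f[j]·g[(k-j) mod 3]. y[0] = 2×1 + 3×3 + 3×1 = 14; y[1] = 2×1 + 3×1 + 3×3 = 14; y[2] = 2×3 + 3×1 + 3×1 = 12. Result: [14, 14, 12]

[14, 14, 12]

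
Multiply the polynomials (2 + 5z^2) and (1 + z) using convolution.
Ascending coefficients: a = [2, 0, 5], b = [1, 1]. c[0] = 2×1 = 2; c[1] = 2×1 + 0×1 = 2; c[2] = 0×1 + 5×1 = 5; c[3] = 5×1 = 5. Result coefficients: [2, 2, 5, 5] → 2 + 2z + 5z^2 + 5z^3

2 + 2z + 5z^2 + 5z^3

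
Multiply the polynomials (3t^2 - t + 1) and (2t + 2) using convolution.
Ascending coefficients: a = [1, -1, 3], b = [2, 2]. c[0] = 1×2 = 2; c[1] = 1×2 + -1×2 = 0; c[2] = -1×2 + 3×2 = 4; c[3] = 3×2 = 6. Result coefficients: [2, 0, 4, 6] → 6t^3 + 4t^2 + 2

6t^3 + 4t^2 + 2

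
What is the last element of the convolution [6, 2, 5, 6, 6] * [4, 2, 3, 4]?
Use y[k] = Σ_i a[i]·b[k-i] at k=7. y[7] = 6×4 = 24

24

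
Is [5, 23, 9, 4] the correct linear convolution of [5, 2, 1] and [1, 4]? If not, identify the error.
Recompute linear convolution of [5, 2, 1] and [1, 4]: y[0] = 5×1 = 5; y[1] = 5×4 + 2×1 = 22; y[2] = 2×4 + 1×1 = 9; y[3] = 1×4 = 4 → [5, 22, 9, 4]. Compare to given [5, 23, 9, 4]: they differ at index 1: given 23, correct 22, so answer: No

No. Error at index 1: given 23, correct 22.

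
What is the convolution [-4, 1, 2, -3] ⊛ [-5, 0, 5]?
y[0] = -4×-5 = 20; y[1] = -4×0 + 1×-5 = -5; y[2] = -4×5 + 1×0 + 2×-5 = -30; y[3] = 1×5 + 2×0 + -3×-5 = 20; y[4] = 2×5 + -3×0 = 10; y[5] = -3×5 = -15

[20, -5, -30, 20, 10, -15]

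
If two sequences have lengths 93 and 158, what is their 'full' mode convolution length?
Linear/full convolution length: m + n - 1 = 93 + 158 - 1 = 250

250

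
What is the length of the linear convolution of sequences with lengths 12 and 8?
Linear/full convolution length: m + n - 1 = 12 + 8 - 1 = 19

19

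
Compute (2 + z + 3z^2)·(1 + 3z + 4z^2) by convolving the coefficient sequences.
Ascending coefficients: a = [2, 1, 3], b = [1, 3, 4]. c[0] = 2×1 = 2; c[1] = 2×3 + 1×1 = 7; c[2] = 2×4 + 1×3 + 3×1 = 14; c[3] = 1×4 + 3×3 = 13; c[4] = 3×4 = 12. Result coefficients: [2, 7, 14, 13, 12] → 2 + 7z + 14z^2 + 13z^3 + 12z^4

2 + 7z + 14z^2 + 13z^3 + 12z^4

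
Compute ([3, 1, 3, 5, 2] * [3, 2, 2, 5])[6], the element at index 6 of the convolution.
Use y[k] = Σ_i a[i]·b[k-i] at k=6. y[6] = 5×5 + 2×2 = 29

29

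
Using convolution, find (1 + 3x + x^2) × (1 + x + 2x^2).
Ascending coefficients: a = [1, 3, 1], b = [1, 1, 2]. c[0] = 1×1 = 1; c[1] = 1×1 + 3×1 = 4; c[2] = 1×2 + 3×1 + 1×1 = 6; c[3] = 3×2 + 1×1 = 7; c[4] = 1×2 = 2. Result coefficients: [1, 4, 6, 7, 2] → 1 + 4x + 6x^2 + 7x^3 + 2x^4

1 + 4x + 6x^2 + 7x^3 + 2x^4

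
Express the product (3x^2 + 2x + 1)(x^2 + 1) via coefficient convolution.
Ascending coefficients: a = [1, 2, 3], b = [1, 0, 1]. c[0] = 1×1 = 1; c[1] = 1×0 + 2×1 = 2; c[2] = 1×1 + 2×0 + 3×1 = 4; c[3] = 2×1 + 3×0 = 2; c[4] = 3×1 = 3. Result coefficients: [1, 2, 4, 2, 3] → 3x^4 + 2x^3 + 4x^2 + 2x + 1

3x^4 + 2x^3 + 4x^2 + 2x + 1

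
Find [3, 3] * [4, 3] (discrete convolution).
y[0] = 3×4 = 12; y[1] = 3×3 + 3×4 = 21; y[2] = 3×3 = 9

[12, 21, 9]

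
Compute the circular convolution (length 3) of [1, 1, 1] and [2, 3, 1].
Use y[k] = Σ_j u[j]·v[(k-j) mod 3]. y[0] = 1×2 + 1×1 + 1×3 = 6; y[1] = 1×3 + 1×2 + 1×1 = 6; y[2] = 1×1 + 1×3 + 1×2 = 6. Result: [6, 6, 6]

[6, 6, 6]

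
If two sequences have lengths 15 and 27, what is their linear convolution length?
Linear/full convolution length: m + n - 1 = 15 + 27 - 1 = 41

41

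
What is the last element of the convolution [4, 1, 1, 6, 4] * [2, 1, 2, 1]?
Use y[k] = Σ_i a[i]·b[k-i] at k=7. y[7] = 4×1 = 4

4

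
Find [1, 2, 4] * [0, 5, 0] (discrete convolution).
y[0] = 1×0 = 0; y[1] = 1×5 + 2×0 = 5; y[2] = 1×0 + 2×5 + 4×0 = 10; y[3] = 2×0 + 4×5 = 20; y[4] = 4×0 = 0

[0, 5, 10, 20, 0]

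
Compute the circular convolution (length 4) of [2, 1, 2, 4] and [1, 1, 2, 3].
Use y[k] = Σ_j s[j]·t[(k-j) mod 4]. y[0] = 2×1 + 1×3 + 2×2 + 4×1 = 13; y[1] = 2×1 + 1×1 + 2×3 + 4×2 = 17; y[2] = 2×2 + 1×1 + 2×1 + 4×3 = 19; y[3] = 2×3 + 1×2 + 2×1 + 4×1 = 14. Result: [13, 17, 19, 14]

[13, 17, 19, 14]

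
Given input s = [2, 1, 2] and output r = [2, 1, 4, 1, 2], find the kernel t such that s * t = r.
Output length 5 = len(s) + len(t) - 1 ⇒ len(t) = 3. Solve t forward using t[k] = (r[k] - Σ_{i≥1} s[i]·t[k-i]) / s[0]: t[0] = r[0] / s[0] = 2 / 2 = 1; t[1] = (r[1] - 1×1) / s[0] = (1 - 1×1) / 2 = 0; t[2] = (r[2] - 1×0 - 2×1) / s[0] = (4 - 1×0 - 2×1) / 2 = 1. So t = [1, 0, 1]. Forward-check [2, 1, 2] * [1, 0, 1]: r[0] = 2×1 = 2; r[1] = 2×0 + 1×1 = 1; r[2] = 2×1 + 1×0 + 2×1 = 4; r[3] = 1×1 + 2×0 = 1; r[4] = 2×1 = 2 → [2, 1, 4, 1, 2] ✓

[1, 0, 1]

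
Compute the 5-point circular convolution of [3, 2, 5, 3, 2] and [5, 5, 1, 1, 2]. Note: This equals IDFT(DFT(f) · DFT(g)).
Either evaluate y[k] = Σ_j f[j]·g[(k-j) mod 5] directly, or use IDFT(DFT(f) · DFT(g)). y[0] = 3×5 + 2×2 + 5×1 + 3×1 + 2×5 = 37; y[1] = 3×5 + 2×5 + 5×2 + 3×1 + 2×1 = 40; y[2] = 3×1 + 2×5 + 5×5 + 3×2 + 2×1 = 46; y[3] = 3×1 + 2×1 + 5×5 + 3×5 + 2×2 = 49; y[4] = 3×2 + 2×1 + 5×1 + 3×5 + 2×5 = 38. Result: [37, 40, 46, 49, 38]

[37, 40, 46, 49, 38]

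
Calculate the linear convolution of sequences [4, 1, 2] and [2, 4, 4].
y[0] = 4×2 = 8; y[1] = 4×4 + 1×2 = 18; y[2] = 4×4 + 1×4 + 2×2 = 24; y[3] = 1×4 + 2×4 = 12; y[4] = 2×4 = 8

[8, 18, 24, 12, 8]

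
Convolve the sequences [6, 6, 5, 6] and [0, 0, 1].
y[0] = 6×0 = 0; y[1] = 6×0 + 6×0 = 0; y[2] = 6×1 + 6×0 + 5×0 = 6; y[3] = 6×1 + 5×0 + 6×0 = 6; y[4] = 5×1 + 6×0 = 5; y[5] = 6×1 = 6

[0, 0, 6, 6, 5, 6]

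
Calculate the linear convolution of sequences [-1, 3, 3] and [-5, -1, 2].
y[0] = -1×-5 = 5; y[1] = -1×-1 + 3×-5 = -14; y[2] = -1×2 + 3×-1 + 3×-5 = -20; y[3] = 3×2 + 3×-1 = 3; y[4] = 3×2 = 6

[5, -14, -20, 3, 6]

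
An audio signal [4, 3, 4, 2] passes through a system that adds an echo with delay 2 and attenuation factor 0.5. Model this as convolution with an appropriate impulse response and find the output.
Direct-path + delayed-attenuated-path model → impulse response h = [1, 0, 0.5] (1 at lag 0, 0.5 at lag 2). Output y[n] = x[n] + 0.5·x[n - 2] (with x[n] = 0 outside 0..3): y[0] = 4 + 0.5×0 = 4; y[1] = 3 + 0.5×0 = 3; y[2] = 4 + 0.5×4 = 6.0; y[3] = 2 + 0.5×3 = 3.5; y[4] = 0 + 0.5×4 = 2.0; y[5] = 0 + 0.5×2 = 1.0. So y = [4, 3, 6.0, 3.5, 2.0, 1.0]

[4, 3, 6.0, 3.5, 2.0, 1.0]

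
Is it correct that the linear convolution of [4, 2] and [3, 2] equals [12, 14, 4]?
Recompute linear convolution of [4, 2] and [3, 2]: y[0] = 4×3 = 12; y[1] = 4×2 + 2×3 = 14; y[2] = 2×2 = 4 → [12, 14, 4]. Given [12, 14, 4] matches, so answer: Yes

Yes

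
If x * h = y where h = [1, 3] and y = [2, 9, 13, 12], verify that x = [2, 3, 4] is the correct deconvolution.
Forward-compute [2, 3, 4] * [1, 3]: y[0] = 2×1 = 2; y[1] = 2×3 + 3×1 = 9; y[2] = 3×3 + 4×1 = 13; y[3] = 4×3 = 12 → [2, 9, 13, 12]. Matches given y = [2, 9, 13, 12], so verified.

Verified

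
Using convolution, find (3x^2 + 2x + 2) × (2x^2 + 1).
Ascending coefficients: a = [2, 2, 3], b = [1, 0, 2]. c[0] = 2×1 = 2; c[1] = 2×0 + 2×1 = 2; c[2] = 2×2 + 2×0 + 3×1 = 7; c[3] = 2×2 + 3×0 = 4; c[4] = 3×2 = 6. Result coefficients: [2, 2, 7, 4, 6] → 6x^4 + 4x^3 + 7x^2 + 2x + 2

6x^4 + 4x^3 + 7x^2 + 2x + 2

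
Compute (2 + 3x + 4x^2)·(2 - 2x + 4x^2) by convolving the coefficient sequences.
Ascending coefficients: a = [2, 3, 4], b = [2, -2, 4]. c[0] = 2×2 = 4; c[1] = 2×-2 + 3×2 = 2; c[2] = 2×4 + 3×-2 + 4×2 = 10; c[3] = 3×4 + 4×-2 = 4; c[4] = 4×4 = 16. Result coefficients: [4, 2, 10, 4, 16] → 4 + 2x + 10x^2 + 4x^3 + 16x^4

4 + 2x + 10x^2 + 4x^3 + 16x^4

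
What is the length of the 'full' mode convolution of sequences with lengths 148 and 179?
Linear/full convolution length: m + n - 1 = 148 + 179 - 1 = 326

326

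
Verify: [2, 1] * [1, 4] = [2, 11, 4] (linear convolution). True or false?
Recompute linear convolution of [2, 1] and [1, 4]: y[0] = 2×1 = 2; y[1] = 2×4 + 1×1 = 9; y[2] = 1×4 = 4 → [2, 9, 4]. Compare to given [2, 11, 4]: they differ at index 1: given 11, correct 9, so answer: No

No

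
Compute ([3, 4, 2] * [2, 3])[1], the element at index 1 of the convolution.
Use y[k] = Σ_i a[i]·b[k-i] at k=1. y[1] = 3×3 + 4×2 = 17

17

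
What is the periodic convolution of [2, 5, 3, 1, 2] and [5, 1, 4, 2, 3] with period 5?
Use y[k] = Σ_j x[j]·h[(k-j) mod 5]. y[0] = 2×5 + 5×3 + 3×2 + 1×4 + 2×1 = 37; y[1] = 2×1 + 5×5 + 3×3 + 1×2 + 2×4 = 46; y[2] = 2×4 + 5×1 + 3×5 + 1×3 + 2×2 = 35; y[3] = 2×2 + 5×4 + 3×1 + 1×5 + 2×3 = 38; y[4] = 2×3 + 5×2 + 3×4 + 1×1 + 2×5 = 39. Result: [37, 46, 35, 38, 39]

[37, 46, 35, 38, 39]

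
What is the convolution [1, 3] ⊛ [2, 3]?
y[0] = 1×2 = 2; y[1] = 1×3 + 3×2 = 9; y[2] = 3×3 = 9

[2, 9, 9]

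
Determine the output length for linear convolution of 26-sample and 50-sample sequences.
Linear/full convolution length: m + n - 1 = 26 + 50 - 1 = 75

75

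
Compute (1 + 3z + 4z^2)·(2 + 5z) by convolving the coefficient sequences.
Ascending coefficients: a = [1, 3, 4], b = [2, 5]. c[0] = 1×2 = 2; c[1] = 1×5 + 3×2 = 11; c[2] = 3×5 + 4×2 = 23; c[3] = 4×5 = 20. Result coefficients: [2, 11, 23, 20] → 2 + 11z + 23z^2 + 20z^3

2 + 11z + 23z^2 + 20z^3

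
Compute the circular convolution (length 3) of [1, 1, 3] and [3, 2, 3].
Use y[k] = Σ_j f[j]·g[(k-j) mod 3]. y[0] = 1×3 + 1×3 + 3×2 = 12; y[1] = 1×2 + 1×3 + 3×3 = 14; y[2] = 1×3 + 1×2 + 3×3 = 14. Result: [12, 14, 14]

[12, 14, 14]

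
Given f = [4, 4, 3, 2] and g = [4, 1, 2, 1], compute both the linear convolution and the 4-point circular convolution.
Linear: y_lin[0] = 4×4 = 16; y_lin[1] = 4×1 + 4×4 = 20; y_lin[2] = 4×2 + 4×1 + 3×4 = 24; y_lin[3] = 4×1 + 4×2 + 3×1 + 2×4 = 23; y_lin[4] = 4×1 + 3×2 + 2×1 = 12; y_lin[5] = 3×1 + 2×2 = 7; y_lin[6] = 2×1 = 2 → [16, 20, 24, 23, 12, 7, 2]. Circular (length 4): y[0] = 4×4 + 4×1 + 3×2 + 2×1 = 28; y[1] = 4×1 + 4×4 + 3×1 + 2×2 = 27; y[2] = 4×2 + 4×1 + 3×4 + 2×1 = 26; y[3] = 4×1 + 4×2 + 3×1 + 2×4 = 23 → [28, 27, 26, 23]

Linear: [16, 20, 24, 23, 12, 7, 2], Circular: [28, 27, 26, 23]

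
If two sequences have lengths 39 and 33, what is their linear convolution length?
Linear/full convolution length: m + n - 1 = 39 + 33 - 1 = 71

71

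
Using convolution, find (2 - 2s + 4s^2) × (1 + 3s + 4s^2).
Ascending coefficients: a = [2, -2, 4], b = [1, 3, 4]. c[0] = 2×1 = 2; c[1] = 2×3 + -2×1 = 4; c[2] = 2×4 + -2×3 + 4×1 = 6; c[3] = -2×4 + 4×3 = 4; c[4] = 4×4 = 16. Result coefficients: [2, 4, 6, 4, 16] → 2 + 4s + 6s^2 + 4s^3 + 16s^4

2 + 4s + 6s^2 + 4s^3 + 16s^4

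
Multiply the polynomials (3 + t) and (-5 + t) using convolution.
Ascending coefficients: a = [3, 1], b = [-5, 1]. c[0] = 3×-5 = -15; c[1] = 3×1 + 1×-5 = -2; c[2] = 1×1 = 1. Result coefficients: [-15, -2, 1] → -15 - 2t + t^2

-15 - 2t + t^2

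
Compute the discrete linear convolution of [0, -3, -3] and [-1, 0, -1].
y[0] = 0×-1 = 0; y[1] = 0×0 + -3×-1 = 3; y[2] = 0×-1 + -3×0 + -3×-1 = 3; y[3] = -3×-1 + -3×0 = 3; y[4] = -3×-1 = 3

[0, 3, 3, 3, 3]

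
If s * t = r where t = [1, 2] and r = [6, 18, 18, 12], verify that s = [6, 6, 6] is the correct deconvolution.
Forward-compute [6, 6, 6] * [1, 2]: r[0] = 6×1 = 6; r[1] = 6×2 + 6×1 = 18; r[2] = 6×2 + 6×1 = 18; r[3] = 6×2 = 12 → [6, 18, 18, 12]. Matches given r = [6, 18, 18, 12], so verified.

Verified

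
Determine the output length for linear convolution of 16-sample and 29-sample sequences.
Linear/full convolution length: m + n - 1 = 16 + 29 - 1 = 44

44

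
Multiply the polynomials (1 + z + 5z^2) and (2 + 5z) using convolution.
Ascending coefficients: a = [1, 1, 5], b = [2, 5]. c[0] = 1×2 = 2; c[1] = 1×5 + 1×2 = 7; c[2] = 1×5 + 5×2 = 15; c[3] = 5×5 = 25. Result coefficients: [2, 7, 15, 25] → 2 + 7z + 15z^2 + 25z^3

2 + 7z + 15z^2 + 25z^3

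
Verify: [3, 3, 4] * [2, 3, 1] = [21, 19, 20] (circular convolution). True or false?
Recompute circular convolution of [3, 3, 4] and [2, 3, 1]: y[0] = 3×2 + 3×1 + 4×3 = 21; y[1] = 3×3 + 3×2 + 4×1 = 19; y[2] = 3×1 + 3×3 + 4×2 = 20 → [21, 19, 20]. Given [21, 19, 20] matches, so answer: Yes

Yes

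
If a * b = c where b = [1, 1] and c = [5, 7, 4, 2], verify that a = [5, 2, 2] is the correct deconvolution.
Forward-compute [5, 2, 2] * [1, 1]: c[0] = 5×1 = 5; c[1] = 5×1 + 2×1 = 7; c[2] = 2×1 + 2×1 = 4; c[3] = 2×1 = 2 → [5, 7, 4, 2]. Matches given c = [5, 7, 4, 2], so verified.

Verified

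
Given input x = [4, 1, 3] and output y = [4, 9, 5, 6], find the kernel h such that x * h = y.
Output length 4 = len(x) + len(h) - 1 ⇒ len(h) = 2. Solve h forward using h[k] = (y[k] - Σ_{i≥1} x[i]·h[k-i]) / x[0]: h[0] = y[0] / x[0] = 4 / 4 = 1; h[1] = (y[1] - 1×1) / x[0] = (9 - 1×1) / 4 = 2. So h = [1, 2]. Forward-check [4, 1, 3] * [1, 2]: y[0] = 4×1 = 4; y[1] = 4×2 + 1×1 = 9; y[2] = 1×2 + 3×1 = 5; y[3] = 3×2 = 6 → [4, 9, 5, 6] ✓

[1, 2]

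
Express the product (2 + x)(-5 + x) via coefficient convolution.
Ascending coefficients: a = [2, 1], b = [-5, 1]. c[0] = 2×-5 = -10; c[1] = 2×1 + 1×-5 = -3; c[2] = 1×1 = 1. Result coefficients: [-10, -3, 1] → -10 - 3x + x^2

-10 - 3x + x^2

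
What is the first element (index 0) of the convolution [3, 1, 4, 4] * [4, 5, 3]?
Use y[k] = Σ_i a[i]·b[k-i] at k=0. y[0] = 3×4 = 12

12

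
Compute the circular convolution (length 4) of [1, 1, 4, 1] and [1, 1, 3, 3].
Use y[k] = Σ_j f[j]·g[(k-j) mod 4]. y[0] = 1×1 + 1×3 + 4×3 + 1×1 = 17; y[1] = 1×1 + 1×1 + 4×3 + 1×3 = 17; y[2] = 1×3 + 1×1 + 4×1 + 1×3 = 11; y[3] = 1×3 + 1×3 + 4×1 + 1×1 = 11. Result: [17, 17, 11, 11]

[17, 17, 11, 11]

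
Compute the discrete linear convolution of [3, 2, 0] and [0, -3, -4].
y[0] = 3×0 = 0; y[1] = 3×-3 + 2×0 = -9; y[2] = 3×-4 + 2×-3 + 0×0 = -18; y[3] = 2×-4 + 0×-3 = -8; y[4] = 0×-4 = 0

[0, -9, -18, -8, 0]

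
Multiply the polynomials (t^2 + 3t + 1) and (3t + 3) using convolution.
Ascending coefficients: a = [1, 3, 1], b = [3, 3]. c[0] = 1×3 = 3; c[1] = 1×3 + 3×3 = 12; c[2] = 3×3 + 1×3 = 12; c[3] = 1×3 = 3. Result coefficients: [3, 12, 12, 3] → 3t^3 + 12t^2 + 12t + 3

3t^3 + 12t^2 + 12t + 3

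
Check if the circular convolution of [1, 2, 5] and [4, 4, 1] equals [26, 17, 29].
Recompute circular convolution of [1, 2, 5] and [4, 4, 1]: y[0] = 1×4 + 2×1 + 5×4 = 26; y[1] = 1×4 + 2×4 + 5×1 = 17; y[2] = 1×1 + 2×4 + 5×4 = 29 → [26, 17, 29]. Given [26, 17, 29] matches, so answer: Yes

Yes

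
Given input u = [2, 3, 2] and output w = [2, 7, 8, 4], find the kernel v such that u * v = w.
Output length 4 = len(u) + len(v) - 1 ⇒ len(v) = 2. Solve v forward using v[k] = (w[k] - Σ_{i≥1} u[i]·v[k-i]) / u[0]: v[0] = w[0] / u[0] = 2 / 2 = 1; v[1] = (w[1] - 3×1) / u[0] = (7 - 3×1) / 2 = 2. So v = [1, 2]. Forward-check [2, 3, 2] * [1, 2]: w[0] = 2×1 = 2; w[1] = 2×2 + 3×1 = 7; w[2] = 3×2 + 2×1 = 8; w[3] = 2×2 = 4 → [2, 7, 8, 4] ✓

[1, 2]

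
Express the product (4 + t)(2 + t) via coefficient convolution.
Ascending coefficients: a = [4, 1], b = [2, 1]. c[0] = 4×2 = 8; c[1] = 4×1 + 1×2 = 6; c[2] = 1×1 = 1. Result coefficients: [8, 6, 1] → 8 + 6t + t^2

8 + 6t + t^2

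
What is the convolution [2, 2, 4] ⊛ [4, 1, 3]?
y[0] = 2×4 = 8; y[1] = 2×1 + 2×4 = 10; y[2] = 2×3 + 2×1 + 4×4 = 24; y[3] = 2×3 + 4×1 = 10; y[4] = 4×3 = 12

[8, 10, 24, 10, 12]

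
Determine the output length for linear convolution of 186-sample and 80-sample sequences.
Linear/full convolution length: m + n - 1 = 186 + 80 - 1 = 265

265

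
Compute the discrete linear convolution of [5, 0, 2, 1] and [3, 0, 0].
y[0] = 5×3 = 15; y[1] = 5×0 + 0×3 = 0; y[2] = 5×0 + 0×0 + 2×3 = 6; y[3] = 0×0 + 2×0 + 1×3 = 3; y[4] = 2×0 + 1×0 = 0; y[5] = 1×0 = 0

[15, 0, 6, 3, 0, 0]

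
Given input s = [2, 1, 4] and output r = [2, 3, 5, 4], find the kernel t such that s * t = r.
Output length 4 = len(s) + len(t) - 1 ⇒ len(t) = 2. Solve t forward using t[k] = (r[k] - Σ_{i≥1} s[i]·t[k-i]) / s[0]: t[0] = r[0] / s[0] = 2 / 2 = 1; t[1] = (r[1] - 1×1) / s[0] = (3 - 1×1) / 2 = 1. So t = [1, 1]. Forward-check [2, 1, 4] * [1, 1]: r[0] = 2×1 = 2; r[1] = 2×1 + 1×1 = 3; r[2] = 1×1 + 4×1 = 5; r[3] = 4×1 = 4 → [2, 3, 5, 4] ✓

[1, 1]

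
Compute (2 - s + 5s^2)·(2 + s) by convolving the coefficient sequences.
Ascending coefficients: a = [2, -1, 5], b = [2, 1]. c[0] = 2×2 = 4; c[1] = 2×1 + -1×2 = 0; c[2] = -1×1 + 5×2 = 9; c[3] = 5×1 = 5. Result coefficients: [4, 0, 9, 5] → 4 + 9s^2 + 5s^3

4 + 9s^2 + 5s^3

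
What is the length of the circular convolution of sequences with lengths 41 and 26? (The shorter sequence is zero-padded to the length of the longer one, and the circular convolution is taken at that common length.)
Circular convolution (zero-padding the shorter input) has length max(m, n) = max(41, 26) = 41

41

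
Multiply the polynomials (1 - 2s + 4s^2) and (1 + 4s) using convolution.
Ascending coefficients: a = [1, -2, 4], b = [1, 4]. c[0] = 1×1 = 1; c[1] = 1×4 + -2×1 = 2; c[2] = -2×4 + 4×1 = -4; c[3] = 4×4 = 16. Result coefficients: [1, 2, -4, 16] → 1 + 2s - 4s^2 + 16s^3

1 + 2s - 4s^2 + 16s^3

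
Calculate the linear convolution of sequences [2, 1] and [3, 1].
y[0] = 2×3 = 6; y[1] = 2×1 + 1×3 = 5; y[2] = 1×1 = 1

[6, 5, 1]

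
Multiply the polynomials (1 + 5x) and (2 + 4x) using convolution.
Ascending coefficients: a = [1, 5], b = [2, 4]. c[0] = 1×2 = 2; c[1] = 1×4 + 5×2 = 14; c[2] = 5×4 = 20. Result coefficients: [2, 14, 20] → 2 + 14x + 20x^2

2 + 14x + 20x^2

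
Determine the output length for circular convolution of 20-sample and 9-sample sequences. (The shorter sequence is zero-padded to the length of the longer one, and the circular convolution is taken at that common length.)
Circular convolution (zero-padding the shorter input) has length max(m, n) = max(20, 9) = 20

20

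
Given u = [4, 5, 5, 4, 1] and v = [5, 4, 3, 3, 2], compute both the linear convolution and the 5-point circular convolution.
Linear: y_lin[0] = 4×5 = 20; y_lin[1] = 4×4 + 5×5 = 41; y_lin[2] = 4×3 + 5×4 + 5×5 = 57; y_lin[3] = 4×3 + 5×3 + 5×4 + 4×5 = 67; y_lin[4] = 4×2 + 5×3 + 5×3 + 4×4 + 1×5 = 59; y_lin[5] = 5×2 + 5×3 + 4×3 + 1×4 = 41; y_lin[6] = 5×2 + 4×3 + 1×3 = 25; y_lin[7] = 4×2 + 1×3 = 11; y_lin[8] = 1×2 = 2 → [20, 41, 57, 67, 59, 41, 25, 11, 2]. Circular (length 5): y[0] = 4×5 + 5×2 + 5×3 + 4×3 + 1×4 = 61; y[1] = 4×4 + 5×5 + 5×2 + 4×3 + 1×3 = 66; y[2] = 4×3 + 5×4 + 5×5 + 4×2 + 1×3 = 68; y[3] = 4×3 + 5×3 + 5×4 + 4×5 + 1×2 = 69; y[4] = 4×2 + 5×3 + 5×3 + 4×4 + 1×5 = 59 → [61, 66, 68, 69, 59]

Linear: [20, 41, 57, 67, 59, 41, 25, 11, 2], Circular: [61, 66, 68, 69, 59]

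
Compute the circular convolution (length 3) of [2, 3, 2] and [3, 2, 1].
Use y[k] = Σ_j x[j]·h[(k-j) mod 3]. y[0] = 2×3 + 3×1 + 2×2 = 13; y[1] = 2×2 + 3×3 + 2×1 = 15; y[2] = 2×1 + 3×2 + 2×3 = 14. Result: [13, 15, 14]

[13, 15, 14]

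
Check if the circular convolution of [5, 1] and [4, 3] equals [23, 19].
Recompute circular convolution of [5, 1] and [4, 3]: y[0] = 5×4 + 1×3 = 23; y[1] = 5×3 + 1×4 = 19 → [23, 19]. Given [23, 19] matches, so answer: Yes

Yes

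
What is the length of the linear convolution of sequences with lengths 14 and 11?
Linear/full convolution length: m + n - 1 = 14 + 11 - 1 = 24

24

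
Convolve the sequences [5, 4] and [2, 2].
y[0] = 5×2 = 10; y[1] = 5×2 + 4×2 = 18; y[2] = 4×2 = 8

[10, 18, 8]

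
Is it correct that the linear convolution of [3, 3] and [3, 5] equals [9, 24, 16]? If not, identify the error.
Recompute linear convolution of [3, 3] and [3, 5]: y[0] = 3×3 = 9; y[1] = 3×5 + 3×3 = 24; y[2] = 3×5 = 15 → [9, 24, 15]. Compare to given [9, 24, 16]: they differ at index 2: given 16, correct 15, so answer: No

No. Error at index 2: given 16, correct 15.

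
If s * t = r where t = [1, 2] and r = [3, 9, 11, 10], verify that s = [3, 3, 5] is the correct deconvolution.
Forward-compute [3, 3, 5] * [1, 2]: r[0] = 3×1 = 3; r[1] = 3×2 + 3×1 = 9; r[2] = 3×2 + 5×1 = 11; r[3] = 5×2 = 10 → [3, 9, 11, 10]. Matches given r = [3, 9, 11, 10], so verified.

Verified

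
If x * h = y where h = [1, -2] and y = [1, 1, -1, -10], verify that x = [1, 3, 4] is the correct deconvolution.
Forward-compute [1, 3, 4] * [1, -2]: y[0] = 1×1 = 1; y[1] = 1×-2 + 3×1 = 1; y[2] = 3×-2 + 4×1 = -2; y[3] = 4×-2 = -8 → [1, 1, -2, -8]. Does not match given y = [1, 1, -1, -10].

Not verified. [1, 3, 4] * [1, -2] = [1, 1, -2, -8], which differs from [1, 1, -1, -10] at index 2.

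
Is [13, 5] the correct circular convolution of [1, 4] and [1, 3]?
Recompute circular convolution of [1, 4] and [1, 3]: y[0] = 1×1 + 4×3 = 13; y[1] = 1×3 + 4×1 = 7 → [13, 7]. Compare to given [13, 5]: they differ at index 1: given 5, correct 7, so answer: No

No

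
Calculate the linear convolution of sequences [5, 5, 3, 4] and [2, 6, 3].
y[0] = 5×2 = 10; y[1] = 5×6 + 5×2 = 40; y[2] = 5×3 + 5×6 + 3×2 = 51; y[3] = 5×3 + 3×6 + 4×2 = 41; y[4] = 3×3 + 4×6 = 33; y[5] = 4×3 = 12

[10, 40, 51, 41, 33, 12]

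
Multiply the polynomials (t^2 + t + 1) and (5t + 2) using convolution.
Ascending coefficients: a = [1, 1, 1], b = [2, 5]. c[0] = 1×2 = 2; c[1] = 1×5 + 1×2 = 7; c[2] = 1×5 + 1×2 = 7; c[3] = 1×5 = 5. Result coefficients: [2, 7, 7, 5] → 5t^3 + 7t^2 + 7t + 2

5t^3 + 7t^2 + 7t + 2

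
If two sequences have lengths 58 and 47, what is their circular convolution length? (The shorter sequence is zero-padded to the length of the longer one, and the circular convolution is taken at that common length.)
Circular convolution (zero-padding the shorter input) has length max(m, n) = max(58, 47) = 58

58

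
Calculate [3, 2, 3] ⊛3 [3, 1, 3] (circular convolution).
Use y[k] = Σ_j u[j]·v[(k-j) mod 3]. y[0] = 3×3 + 2×3 + 3×1 = 18; y[1] = 3×1 + 2×3 + 3×3 = 18; y[2] = 3×3 + 2×1 + 3×3 = 20. Result: [18, 18, 20]

[18, 18, 20]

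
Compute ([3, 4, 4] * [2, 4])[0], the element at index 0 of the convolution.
Use y[k] = Σ_i a[i]·b[k-i] at k=0. y[0] = 3×2 = 6

6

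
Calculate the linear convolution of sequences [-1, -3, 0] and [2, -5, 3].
y[0] = -1×2 = -2; y[1] = -1×-5 + -3×2 = -1; y[2] = -1×3 + -3×-5 + 0×2 = 12; y[3] = -3×3 + 0×-5 = -9; y[4] = 0×3 = 0

[-2, -1, 12, -9, 0]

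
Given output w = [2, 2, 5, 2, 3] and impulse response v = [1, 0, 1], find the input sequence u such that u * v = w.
Deconvolve w=[2, 2, 5, 2, 3] by v=[1, 0, 1]. Since v[0]=1, solve forward: u[0] = w[0] / 1 = 2; u[1] = (w[1] - 2×0) / 1 = 2; u[2] = (w[2] - 2×0 - 2×1) / 1 = 3. So u = [2, 2, 3]. Check by forward convolution: w[0] = 2×1 = 2; w[1] = 2×0 + 2×1 = 2; w[2] = 2×1 + 2×0 + 3×1 = 5; w[3] = 2×1 + 3×0 = 2; w[4] = 3×1 = 3

[2, 2, 3]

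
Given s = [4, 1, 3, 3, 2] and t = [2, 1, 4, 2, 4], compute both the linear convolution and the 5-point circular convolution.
Linear: y_lin[0] = 4×2 = 8; y_lin[1] = 4×1 + 1×2 = 6; y_lin[2] = 4×4 + 1×1 + 3×2 = 23; y_lin[3] = 4×2 + 1×4 + 3×1 + 3×2 = 21; y_lin[4] = 4×4 + 1×2 + 3×4 + 3×1 + 2×2 = 37; y_lin[5] = 1×4 + 3×2 + 3×4 + 2×1 = 24; y_lin[6] = 3×4 + 3×2 + 2×4 = 26; y_lin[7] = 3×4 + 2×2 = 16; y_lin[8] = 2×4 = 8 → [8, 6, 23, 21, 37, 24, 26, 16, 8]. Circular (length 5): y[0] = 4×2 + 1×4 + 3×2 + 3×4 + 2×1 = 32; y[1] = 4×1 + 1×2 + 3×4 + 3×2 + 2×4 = 32; y[2] = 4×4 + 1×1 + 3×2 + 3×4 + 2×2 = 39; y[3] = 4×2 + 1×4 + 3×1 + 3×2 + 2×4 = 29; y[4] = 4×4 + 1×2 + 3×4 + 3×1 + 2×2 = 37 → [32, 32, 39, 29, 37]

Linear: [8, 6, 23, 21, 37, 24, 26, 16, 8], Circular: [32, 32, 39, 29, 37]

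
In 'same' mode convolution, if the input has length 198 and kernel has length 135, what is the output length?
'Same' mode returns an output with the same length as the input: 198

198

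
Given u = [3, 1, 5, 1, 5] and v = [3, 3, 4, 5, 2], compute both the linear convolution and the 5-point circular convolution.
Linear: y_lin[0] = 3×3 = 9; y_lin[1] = 3×3 + 1×3 = 12; y_lin[2] = 3×4 + 1×3 + 5×3 = 30; y_lin[3] = 3×5 + 1×4 + 5×3 + 1×3 = 37; y_lin[4] = 3×2 + 1×5 + 5×4 + 1×3 + 5×3 = 49; y_lin[5] = 1×2 + 5×5 + 1×4 + 5×3 = 46; y_lin[6] = 5×2 + 1×5 + 5×4 = 35; y_lin[7] = 1×2 + 5×5 = 27; y_lin[8] = 5×2 = 10 → [9, 12, 30, 37, 49, 46, 35, 27, 10]. Circular (length 5): y[0] = 3×3 + 1×2 + 5×5 + 1×4 + 5×3 = 55; y[1] = 3×3 + 1×3 + 5×2 + 1×5 + 5×4 = 47; y[2] = 3×4 + 1×3 + 5×3 + 1×2 + 5×5 = 57; y[3] = 3×5 + 1×4 + 5×3 + 1×3 + 5×2 = 47; y[4] = 3×2 + 1×5 + 5×4 + 1×3 + 5×3 = 49 → [55, 47, 57, 47, 49]

Linear: [9, 12, 30, 37, 49, 46, 35, 27, 10], Circular: [55, 47, 57, 47, 49]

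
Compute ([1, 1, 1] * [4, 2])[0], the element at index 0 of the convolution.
Use y[k] = Σ_i a[i]·b[k-i] at k=0. y[0] = 1×4 = 4

4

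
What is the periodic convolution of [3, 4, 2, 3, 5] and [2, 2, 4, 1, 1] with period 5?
Use y[k] = Σ_j a[j]·b[(k-j) mod 5]. y[0] = 3×2 + 4×1 + 2×1 + 3×4 + 5×2 = 34; y[1] = 3×2 + 4×2 + 2×1 + 3×1 + 5×4 = 39; y[2] = 3×4 + 4×2 + 2×2 + 3×1 + 5×1 = 32; y[3] = 3×1 + 4×4 + 2×2 + 3×2 + 5×1 = 34; y[4] = 3×1 + 4×1 + 2×4 + 3×2 + 5×2 = 31. Result: [34, 39, 32, 34, 31]

[34, 39, 32, 34, 31]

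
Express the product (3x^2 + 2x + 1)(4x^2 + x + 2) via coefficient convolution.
Ascending coefficients: a = [1, 2, 3], b = [2, 1, 4]. c[0] = 1×2 = 2; c[1] = 1×1 + 2×2 = 5; c[2] = 1×4 + 2×1 + 3×2 = 12; c[3] = 2×4 + 3×1 = 11; c[4] = 3×4 = 12. Result coefficients: [2, 5, 12, 11, 12] → 12x^4 + 11x^3 + 12x^2 + 5x + 2

12x^4 + 11x^3 + 12x^2 + 5x + 2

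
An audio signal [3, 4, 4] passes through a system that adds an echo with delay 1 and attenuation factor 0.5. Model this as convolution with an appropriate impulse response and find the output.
Direct-path + delayed-attenuated-path model → impulse response h = [1, 0.5] (1 at lag 0, 0.5 at lag 1). Output y[n] = x[n] + 0.5·x[n - 1] (with x[n] = 0 outside 0..2): y[0] = 3 + 0.5×0 = 3; y[1] = 4 + 0.5×3 = 5.5; y[2] = 4 + 0.5×4 = 6.0; y[3] = 0 + 0.5×4 = 2.0. So y = [3, 5.5, 6.0, 2.0]

[3, 5.5, 6.0, 2.0]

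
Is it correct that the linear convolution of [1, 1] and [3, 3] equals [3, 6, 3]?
Recompute linear convolution of [1, 1] and [3, 3]: y[0] = 1×3 = 3; y[1] = 1×3 + 1×3 = 6; y[2] = 1×3 = 3 → [3, 6, 3]. Given [3, 6, 3] matches, so answer: Yes

Yes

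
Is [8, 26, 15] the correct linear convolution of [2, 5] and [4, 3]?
Recompute linear convolution of [2, 5] and [4, 3]: y[0] = 2×4 = 8; y[1] = 2×3 + 5×4 = 26; y[2] = 5×3 = 15 → [8, 26, 15]. Given [8, 26, 15] matches, so answer: Yes

Yes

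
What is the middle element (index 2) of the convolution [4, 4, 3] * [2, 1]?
Use y[k] = Σ_i a[i]·b[k-i] at k=2. y[2] = 4×1 + 3×2 = 10

10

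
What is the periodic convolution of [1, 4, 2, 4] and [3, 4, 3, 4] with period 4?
Use y[k] = Σ_j u[j]·v[(k-j) mod 4]. y[0] = 1×3 + 4×4 + 2×3 + 4×4 = 41; y[1] = 1×4 + 4×3 + 2×4 + 4×3 = 36; y[2] = 1×3 + 4×4 + 2×3 + 4×4 = 41; y[3] = 1×4 + 4×3 + 2×4 + 4×3 = 36. Result: [41, 36, 41, 36]

[41, 36, 41, 36]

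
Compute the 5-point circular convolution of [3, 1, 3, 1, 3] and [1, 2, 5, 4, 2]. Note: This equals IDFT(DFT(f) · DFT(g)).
Either evaluate y[k] = Σ_j f[j]·g[(k-j) mod 5] directly, or use IDFT(DFT(f) · DFT(g)). y[0] = 3×1 + 1×2 + 3×4 + 1×5 + 3×2 = 28; y[1] = 3×2 + 1×1 + 3×2 + 1×4 + 3×5 = 32; y[2] = 3×5 + 1×2 + 3×1 + 1×2 + 3×4 = 34; y[3] = 3×4 + 1×5 + 3×2 + 1×1 + 3×2 = 30; y[4] = 3×2 + 1×4 + 3×5 + 1×2 + 3×1 = 30. Result: [28, 32, 34, 30, 30]

[28, 32, 34, 30, 30]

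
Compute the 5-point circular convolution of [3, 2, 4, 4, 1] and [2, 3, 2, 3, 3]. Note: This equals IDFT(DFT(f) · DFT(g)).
Either evaluate y[k] = Σ_j f[j]·g[(k-j) mod 5] directly, or use IDFT(DFT(f) · DFT(g)). y[0] = 3×2 + 2×3 + 4×3 + 4×2 + 1×3 = 35; y[1] = 3×3 + 2×2 + 4×3 + 4×3 + 1×2 = 39; y[2] = 3×2 + 2×3 + 4×2 + 4×3 + 1×3 = 35; y[3] = 3×3 + 2×2 + 4×3 + 4×2 + 1×3 = 36; y[4] = 3×3 + 2×3 + 4×2 + 4×3 + 1×2 = 37. Result: [35, 39, 35, 36, 37]

[35, 39, 35, 36, 37]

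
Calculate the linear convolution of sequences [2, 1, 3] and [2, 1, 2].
y[0] = 2×2 = 4; y[1] = 2×1 + 1×2 = 4; y[2] = 2×2 + 1×1 + 3×2 = 11; y[3] = 1×2 + 3×1 = 5; y[4] = 3×2 = 6

[4, 4, 11, 5, 6]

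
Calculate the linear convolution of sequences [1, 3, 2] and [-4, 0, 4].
y[0] = 1×-4 = -4; y[1] = 1×0 + 3×-4 = -12; y[2] = 1×4 + 3×0 + 2×-4 = -4; y[3] = 3×4 + 2×0 = 12; y[4] = 2×4 = 8

[-4, -12, -4, 12, 8]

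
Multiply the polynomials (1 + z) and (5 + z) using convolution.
Ascending coefficients: a = [1, 1], b = [5, 1]. c[0] = 1×5 = 5; c[1] = 1×1 + 1×5 = 6; c[2] = 1×1 = 1. Result coefficients: [5, 6, 1] → 5 + 6z + z^2

5 + 6z + z^2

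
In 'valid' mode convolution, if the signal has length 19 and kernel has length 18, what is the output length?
'Valid' mode counts only positions where the kernel fully overlaps the signal: m - n + 1 = 19 - 18 + 1 = 2

2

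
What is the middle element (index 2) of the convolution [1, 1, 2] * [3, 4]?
Use y[k] = Σ_i a[i]·b[k-i] at k=2. y[2] = 1×4 + 2×3 = 10

10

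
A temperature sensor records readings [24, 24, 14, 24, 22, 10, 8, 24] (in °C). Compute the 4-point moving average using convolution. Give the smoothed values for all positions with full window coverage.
4-point moving average kernel = [1, 1, 1, 1]. Apply in 'valid' mode (full window coverage): avg[0] = (24 + 24 + 14 + 24) / 4 = 21.5; avg[1] = (24 + 14 + 24 + 22) / 4 = 21.0; avg[2] = (14 + 24 + 22 + 10) / 4 = 17.5; avg[3] = (24 + 22 + 10 + 8) / 4 = 16.0; avg[4] = (22 + 10 + 8 + 24) / 4 = 16.0. Smoothed values: [21.5, 21.0, 17.5, 16.0, 16.0]

[21.5, 21.0, 17.5, 16.0, 16.0]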